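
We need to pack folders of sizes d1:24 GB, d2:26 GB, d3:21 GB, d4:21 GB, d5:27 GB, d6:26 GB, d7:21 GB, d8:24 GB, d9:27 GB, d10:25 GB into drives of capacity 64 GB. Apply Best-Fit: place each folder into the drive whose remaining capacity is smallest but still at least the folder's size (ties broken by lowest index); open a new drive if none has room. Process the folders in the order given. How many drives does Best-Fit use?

drive 1: place d1 (24 GB), 40 GB left
drive 1: place d2 (26 GB), 14 GB left
drive 2: place d3 (21 GB), 43 GB left
drive 2: place d4 (21 GB), 22 GB left
drive 3: place d5 (27 GB), 37 GB left
drive 3: place d6 (26 GB), 11 GB left
drive 2: place d7 (21 GB), 1 GB left
drive 4: place d8 (24 GB), 40 GB left
drive 4: place d9 (27 GB), 13 GB left
drive 5: place d10 (25 GB), 39 GB left

5 drives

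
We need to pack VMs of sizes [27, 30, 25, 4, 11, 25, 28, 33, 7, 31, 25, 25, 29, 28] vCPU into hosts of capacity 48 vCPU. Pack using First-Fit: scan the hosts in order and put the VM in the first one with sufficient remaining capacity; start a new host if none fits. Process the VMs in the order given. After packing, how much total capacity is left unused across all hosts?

200

host 1: place 27 vCPU, 21 vCPU left
host 2: place 30 vCPU, 18 vCPU left
host 3: place 25 vCPU, 23 vCPU left
host 1: place 4 vCPU, 17 vCPU left
host 1: place 11 vCPU, 6 vCPU left
host 4: place 25 vCPU, 23 vCPU left
host 5: place 28 vCPU, 20 vCPU left
host 6: place 33 vCPU, 15 vCPU left
host 2: place 7 vCPU, 11 vCPU left
host 7: place 31 vCPU, 17 vCPU left
host 8: place 25 vCPU, 23 vCPU left
host 9: place 25 vCPU, 23 vCPU left
host 10: place 29 vCPU, 19 vCPU left
host 11: place 28 vCPU, 20 vCPU left
11 hosts × 48 vCPU = 528 vCPU; used 328 vCPU; unused 200 vCPU.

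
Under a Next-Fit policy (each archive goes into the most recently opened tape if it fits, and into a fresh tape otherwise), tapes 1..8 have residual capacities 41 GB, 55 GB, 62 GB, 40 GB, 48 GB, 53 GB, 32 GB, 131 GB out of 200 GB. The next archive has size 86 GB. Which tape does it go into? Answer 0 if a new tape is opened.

8

Next-Fit only looks at tape 8, which has 131 GB free.
86 GB fits there.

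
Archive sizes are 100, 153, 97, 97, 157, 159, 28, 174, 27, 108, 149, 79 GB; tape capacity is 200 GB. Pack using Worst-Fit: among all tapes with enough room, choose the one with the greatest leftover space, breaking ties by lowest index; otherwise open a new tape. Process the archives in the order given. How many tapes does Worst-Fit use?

8 tapes

100 GB → tape 1 (remaining 100 GB)
153 GB → tape 2 (remaining 47 GB)
97 GB → tape 1 (remaining 3 GB)
97 GB → tape 3 (remaining 103 GB)
157 GB → tape 4 (remaining 43 GB)
159 GB → tape 5 (remaining 41 GB)
28 GB → tape 3 (remaining 75 GB)
174 GB → tape 6 (remaining 26 GB)
27 GB → tape 3 (remaining 48 GB)
108 GB → tape 7 (remaining 92 GB)
149 GB → tape 8 (remaining 51 GB)
79 GB → tape 7 (remaining 13 GB)
Final tapes: [100,97] [153] [97,28,27] [157] [159] [174] [108,79] [149].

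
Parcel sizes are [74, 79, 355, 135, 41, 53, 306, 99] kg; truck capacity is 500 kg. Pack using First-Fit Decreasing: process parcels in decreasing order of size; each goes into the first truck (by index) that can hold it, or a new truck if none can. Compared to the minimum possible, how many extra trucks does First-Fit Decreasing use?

First-Fit Decreasing: [355,135] [306,99,79] [74,53,41] → 3 trucks.
Total size 1142 kg; any packing needs at least ⌈1142/500⌉ = 3 trucks.
So 3 is already optimal.

0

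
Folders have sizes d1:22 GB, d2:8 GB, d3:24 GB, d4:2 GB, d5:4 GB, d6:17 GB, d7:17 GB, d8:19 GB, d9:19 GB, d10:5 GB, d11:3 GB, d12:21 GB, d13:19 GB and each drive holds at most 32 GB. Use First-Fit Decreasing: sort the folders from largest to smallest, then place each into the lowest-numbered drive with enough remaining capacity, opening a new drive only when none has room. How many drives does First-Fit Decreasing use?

Sorted descending: 24, 22, 21, 19, 19, 19, 17, 17, 8, 5, 4, 3, 2.
24 GB → drive 1 (remaining 8 GB)
22 GB → drive 2 (remaining 10 GB)
21 GB → drive 3 (remaining 11 GB)
19 GB → drive 4 (remaining 13 GB)
19 GB → drive 5 (remaining 13 GB)
19 GB → drive 6 (remaining 13 GB)
17 GB → drive 7 (remaining 15 GB)
17 GB → drive 8 (remaining 15 GB)
8 GB → drive 1 (remaining 0 GB)
5 GB → drive 2 (remaining 5 GB)
4 GB → drive 2 (remaining 1 GB)
3 GB → drive 3 (remaining 8 GB)
2 GB → drive 3 (remaining 6 GB)

8 drives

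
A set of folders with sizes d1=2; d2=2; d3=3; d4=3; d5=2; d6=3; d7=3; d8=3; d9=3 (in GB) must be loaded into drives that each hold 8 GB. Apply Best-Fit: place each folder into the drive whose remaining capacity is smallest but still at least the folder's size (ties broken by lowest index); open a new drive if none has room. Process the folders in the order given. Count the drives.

4

Put d1 (2 GB) in drive 1; 6 GB remain.
Put d2 (2 GB) in drive 1; 4 GB remain.
Put d3 (3 GB) in drive 1; 1 GB remain.
Put d4 (3 GB) in drive 2; 5 GB remain.
Put d5 (2 GB) in drive 2; 3 GB remain.
Put d6 (3 GB) in drive 2; 0 GB remain.
Put d7 (3 GB) in drive 3; 5 GB remain.
Put d8 (3 GB) in drive 3; 2 GB remain.
Put d9 (3 GB) in drive 4; 5 GB remain.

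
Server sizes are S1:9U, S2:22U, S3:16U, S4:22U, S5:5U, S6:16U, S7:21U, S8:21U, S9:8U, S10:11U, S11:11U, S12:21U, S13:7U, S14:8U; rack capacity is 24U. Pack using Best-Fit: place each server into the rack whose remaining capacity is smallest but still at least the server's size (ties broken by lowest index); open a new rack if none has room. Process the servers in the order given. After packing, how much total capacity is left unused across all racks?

rack 1: place S1 (9U), 15U left
rack 2: place S2 (22U), 2U left
rack 3: place S3 (16U), 8U left
rack 4: place S4 (22U), 2U left
rack 3: place S5 (5U), 3U left
rack 5: place S6 (16U), 8U left
rack 6: place S7 (21U), 3U left
rack 7: place S8 (21U), 3U left
rack 5: place S9 (8U), 0U left
rack 1: place S10 (11U), 4U left
rack 8: place S11 (11U), 13U left
rack 9: place S12 (21U), 3U left
rack 8: place S13 (7U), 6U left
rack 10: place S14 (8U), 16U left
10 racks × 24U = 240U; used 198U; unused 42U.

42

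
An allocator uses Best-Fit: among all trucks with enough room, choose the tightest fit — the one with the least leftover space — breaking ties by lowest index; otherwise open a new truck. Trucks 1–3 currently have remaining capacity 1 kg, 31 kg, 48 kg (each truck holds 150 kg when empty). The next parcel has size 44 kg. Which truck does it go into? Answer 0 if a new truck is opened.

Trucks with room: truck 3 (48 kg).
Tightest fit is truck 3 with 48 kg free.

3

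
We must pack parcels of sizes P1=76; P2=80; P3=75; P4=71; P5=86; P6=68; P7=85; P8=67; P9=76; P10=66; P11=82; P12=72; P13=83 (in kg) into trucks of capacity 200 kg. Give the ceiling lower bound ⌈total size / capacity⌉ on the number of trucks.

5

Total size = 76 + 80 + 75 + 71 + 86 + 68 + 85 + 67 + 76 + 66 + 82 + 72 + 83 = 987 kg.
⌈987 / 200⌉ = 5.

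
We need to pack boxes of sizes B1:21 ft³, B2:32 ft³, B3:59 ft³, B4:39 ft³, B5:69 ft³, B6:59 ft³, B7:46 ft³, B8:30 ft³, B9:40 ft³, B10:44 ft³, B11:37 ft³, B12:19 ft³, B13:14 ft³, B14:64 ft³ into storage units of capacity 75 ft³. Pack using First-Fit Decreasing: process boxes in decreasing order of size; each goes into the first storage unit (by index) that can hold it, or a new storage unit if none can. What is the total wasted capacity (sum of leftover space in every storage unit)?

102

Sorted descending: 69, 64, 59, 59, 46, 44, 40, 39, 37, 32, 30, 21, 19, 14.
storage unit 1: place 69 ft³, 6 ft³ left
storage unit 2: place 64 ft³, 11 ft³ left
storage unit 3: place 59 ft³, 16 ft³ left
storage unit 4: place 59 ft³, 16 ft³ left
storage unit 5: place 46 ft³, 29 ft³ left
storage unit 6: place 44 ft³, 31 ft³ left
storage unit 7: place 40 ft³, 35 ft³ left
storage unit 8: place 39 ft³, 36 ft³ left
storage unit 9: place 37 ft³, 38 ft³ left
storage unit 7: place 32 ft³, 3 ft³ left
storage unit 6: place 30 ft³, 1 ft³ left
storage unit 5: place 21 ft³, 8 ft³ left
storage unit 8: place 19 ft³, 17 ft³ left
storage unit 3: place 14 ft³, 2 ft³ left
9 storage units × 75 ft³ = 675 ft³; used 573 ft³; unused 102 ft³.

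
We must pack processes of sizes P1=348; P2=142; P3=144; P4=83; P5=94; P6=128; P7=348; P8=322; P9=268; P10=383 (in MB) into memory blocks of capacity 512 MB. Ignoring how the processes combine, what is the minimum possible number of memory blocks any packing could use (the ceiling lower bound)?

5

Total size = 348 + 142 + 144 + 83 + 94 + 128 + 348 + 322 + 268 + 383 = 2260 MB.
⌈2260 / 512⌉ = 5.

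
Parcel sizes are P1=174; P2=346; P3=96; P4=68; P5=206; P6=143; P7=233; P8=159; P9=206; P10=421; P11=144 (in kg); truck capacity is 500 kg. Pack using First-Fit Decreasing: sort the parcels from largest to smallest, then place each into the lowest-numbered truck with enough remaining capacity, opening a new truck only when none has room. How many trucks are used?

5

Sorted descending: 421, 346, 233, 206, 206, 174, 159, 144, 143, 96, 68.
Put 421 kg in truck 1; 79 kg remain.
Put 346 kg in truck 2; 154 kg remain.
Put 233 kg in truck 3; 267 kg remain.
Put 206 kg in truck 3; 61 kg remain.
Put 206 kg in truck 4; 294 kg remain.
Put 174 kg in truck 4; 120 kg remain.
Put 159 kg in truck 5; 341 kg remain.
Put 144 kg in truck 2; 10 kg remain.
Put 143 kg in truck 5; 198 kg remain.
Put 96 kg in truck 4; 24 kg remain.
Put 68 kg in truck 1; 11 kg remain.
Final trucks: [421,68] [346,144] [233,206] [206,174,96] [159,143].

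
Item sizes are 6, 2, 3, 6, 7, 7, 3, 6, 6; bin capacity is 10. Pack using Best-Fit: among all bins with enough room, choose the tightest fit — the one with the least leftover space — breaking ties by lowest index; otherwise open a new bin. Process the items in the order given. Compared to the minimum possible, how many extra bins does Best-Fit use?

0

Best-Fit: [6,2] [3,6] [7,3] [7] [6] [6] → 6 bins.
6 items exceed 5 (half the capacity), and no two of those can share a bin, so at least 6 bins are needed.
So 6 is already optimal.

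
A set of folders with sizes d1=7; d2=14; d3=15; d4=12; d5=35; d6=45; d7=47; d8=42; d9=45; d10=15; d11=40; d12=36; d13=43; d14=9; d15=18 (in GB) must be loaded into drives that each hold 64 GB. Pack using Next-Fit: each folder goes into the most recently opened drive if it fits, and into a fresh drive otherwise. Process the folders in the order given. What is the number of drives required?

10 drives

drive 1: place d1 (7 GB), 57 GB left
drive 1: place d2 (14 GB), 43 GB left
drive 1: place d3 (15 GB), 28 GB left
drive 1: place d4 (12 GB), 16 GB left
drive 2: place d5 (35 GB), 29 GB left
drive 3: place d6 (45 GB), 19 GB left
drive 4: place d7 (47 GB), 17 GB left
drive 5: place d8 (42 GB), 22 GB left
drive 6: place d9 (45 GB), 19 GB left
drive 6: place d10 (15 GB), 4 GB left
drive 7: place d11 (40 GB), 24 GB left
drive 8: place d12 (36 GB), 28 GB left
drive 9: place d13 (43 GB), 21 GB left
drive 9: place d14 (9 GB), 12 GB left
drive 10: place d15 (18 GB), 46 GB left
Final drives: [7,14,15,12] [35] [45] [47] [42] [45,15] [40] [36] [43,9] [18].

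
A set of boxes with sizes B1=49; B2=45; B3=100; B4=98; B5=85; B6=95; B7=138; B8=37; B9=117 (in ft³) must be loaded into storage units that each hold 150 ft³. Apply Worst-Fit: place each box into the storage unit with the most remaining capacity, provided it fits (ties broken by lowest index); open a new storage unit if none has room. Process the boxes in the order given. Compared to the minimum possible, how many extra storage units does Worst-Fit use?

1

Worst-Fit: [49,45] [100] [98] [85,37] [95] [138] [117] → 7 storage units.
Total size 764 ft³; any packing needs at least ⌈764/150⌉ = 6 storage units.
An optimal packing achieves that bound: [138] [117] [100,49] [98,45] [95,37] [85] → 6 storage units.
Excess: 7 − 6 = 1.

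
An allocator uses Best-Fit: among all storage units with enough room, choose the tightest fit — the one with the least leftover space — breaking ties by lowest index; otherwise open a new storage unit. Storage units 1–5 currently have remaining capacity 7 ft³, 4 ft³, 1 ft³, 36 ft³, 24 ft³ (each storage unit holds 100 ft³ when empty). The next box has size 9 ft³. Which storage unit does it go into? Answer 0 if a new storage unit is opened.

Storage units with room: storage unit 4 (36 ft³), storage unit 5 (24 ft³).
Tightest fit is storage unit 5 with 24 ft³ free.

5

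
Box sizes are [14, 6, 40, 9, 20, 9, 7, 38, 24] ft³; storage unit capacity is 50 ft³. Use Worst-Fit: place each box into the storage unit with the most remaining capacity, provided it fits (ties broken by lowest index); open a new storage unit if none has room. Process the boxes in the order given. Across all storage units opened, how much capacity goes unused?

33

Put 14 ft³ in storage unit 1; 36 ft³ remain.
Put 6 ft³ in storage unit 1; 30 ft³ remain.
Put 40 ft³ in storage unit 2; 10 ft³ remain.
Put 9 ft³ in storage unit 1; 21 ft³ remain.
Put 20 ft³ in storage unit 1; 1 ft³ remain.
Put 9 ft³ in storage unit 2; 1 ft³ remain.
Put 7 ft³ in storage unit 3; 43 ft³ remain.
Put 38 ft³ in storage unit 3; 5 ft³ remain.
Put 24 ft³ in storage unit 4; 26 ft³ remain.
4 storage units × 50 ft³ = 200 ft³; used 167 ft³; unused 33 ft³.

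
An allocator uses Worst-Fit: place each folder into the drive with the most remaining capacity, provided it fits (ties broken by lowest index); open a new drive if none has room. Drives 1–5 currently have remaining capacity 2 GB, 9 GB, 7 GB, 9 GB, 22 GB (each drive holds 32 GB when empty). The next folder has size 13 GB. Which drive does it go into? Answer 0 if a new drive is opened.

5

Drives with room: drive 5 (22 GB).
Most room is drive 5 with 22 GB free.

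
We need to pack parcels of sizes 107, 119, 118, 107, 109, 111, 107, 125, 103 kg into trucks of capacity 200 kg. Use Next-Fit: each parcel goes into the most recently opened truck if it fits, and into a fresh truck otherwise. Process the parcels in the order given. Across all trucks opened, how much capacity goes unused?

794

107 kg → truck 1 (remaining 93 kg)
119 kg → truck 2 (remaining 81 kg)
118 kg → truck 3 (remaining 82 kg)
107 kg → truck 4 (remaining 93 kg)
109 kg → truck 5 (remaining 91 kg)
111 kg → truck 6 (remaining 89 kg)
107 kg → truck 7 (remaining 93 kg)
125 kg → truck 8 (remaining 75 kg)
103 kg → truck 9 (remaining 97 kg)
9 trucks × 200 kg = 1800 kg; used 1006 kg; unused 794 kg.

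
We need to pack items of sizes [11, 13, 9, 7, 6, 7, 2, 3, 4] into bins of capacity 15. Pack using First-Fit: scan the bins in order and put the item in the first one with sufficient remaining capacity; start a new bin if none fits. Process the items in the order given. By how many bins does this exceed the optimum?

First-Fit: [11,2] [13] [9,6] [7,7] [3,4] → 5 bins.
Total size 62; any packing needs at least ⌈62/15⌉ = 5 bins.
So 5 is already optimal.

0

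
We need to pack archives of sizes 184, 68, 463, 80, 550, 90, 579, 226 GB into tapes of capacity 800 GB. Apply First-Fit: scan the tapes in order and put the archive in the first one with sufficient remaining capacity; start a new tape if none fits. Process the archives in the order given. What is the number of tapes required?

4

tape 1: place 184 GB, 616 GB left
tape 1: place 68 GB, 548 GB left
tape 1: place 463 GB, 85 GB left
tape 1: place 80 GB, 5 GB left
tape 2: place 550 GB, 250 GB left
tape 2: place 90 GB, 160 GB left
tape 3: place 579 GB, 221 GB left
tape 4: place 226 GB, 574 GB left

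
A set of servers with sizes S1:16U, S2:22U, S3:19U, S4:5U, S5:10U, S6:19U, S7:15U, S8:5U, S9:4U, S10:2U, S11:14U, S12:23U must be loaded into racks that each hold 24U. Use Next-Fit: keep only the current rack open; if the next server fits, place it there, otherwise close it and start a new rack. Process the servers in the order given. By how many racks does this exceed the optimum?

Next-Fit: [16] [22] [19,5] [10] [19] [15,5,4] [2,14] [23] → 8 racks.
Total size 154U; any packing needs at least ⌈154/24⌉ = 7 racks.
An optimal packing achieves that bound: [23] [22,2] [19,5] [19,5] [16,4] [15] [14,10] → 7 racks.
Excess: 8 − 7 = 1.

1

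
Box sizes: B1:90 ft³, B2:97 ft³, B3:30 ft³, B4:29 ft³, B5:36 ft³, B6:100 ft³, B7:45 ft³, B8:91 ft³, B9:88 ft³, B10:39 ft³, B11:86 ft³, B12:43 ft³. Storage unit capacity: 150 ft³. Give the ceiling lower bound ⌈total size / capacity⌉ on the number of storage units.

Total size = 90 + 97 + 30 + 29 + 36 + 100 + 45 + 91 + 88 + 39 + 86 + 43 = 774 ft³.
⌈774 / 150⌉ = 6.

6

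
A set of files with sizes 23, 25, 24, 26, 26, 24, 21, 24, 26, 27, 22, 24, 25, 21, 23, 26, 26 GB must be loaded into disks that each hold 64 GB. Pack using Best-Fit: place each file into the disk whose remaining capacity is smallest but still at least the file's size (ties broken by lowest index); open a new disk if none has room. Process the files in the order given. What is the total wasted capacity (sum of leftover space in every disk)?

disk 1: place 23 GB, 41 GB left
disk 1: place 25 GB, 16 GB left
disk 2: place 24 GB, 40 GB left
disk 2: place 26 GB, 14 GB left
disk 3: place 26 GB, 38 GB left
disk 3: place 24 GB, 14 GB left
disk 4: place 21 GB, 43 GB left
disk 4: place 24 GB, 19 GB left
disk 5: place 26 GB, 38 GB left
disk 5: place 27 GB, 11 GB left
disk 6: place 22 GB, 42 GB left
disk 6: place 24 GB, 18 GB left
disk 7: place 25 GB, 39 GB left
disk 7: place 21 GB, 18 GB left
disk 8: place 23 GB, 41 GB left
disk 8: place 26 GB, 15 GB left
disk 9: place 26 GB, 38 GB left
9 disks × 64 GB = 576 GB; used 413 GB; unused 163 GB.

163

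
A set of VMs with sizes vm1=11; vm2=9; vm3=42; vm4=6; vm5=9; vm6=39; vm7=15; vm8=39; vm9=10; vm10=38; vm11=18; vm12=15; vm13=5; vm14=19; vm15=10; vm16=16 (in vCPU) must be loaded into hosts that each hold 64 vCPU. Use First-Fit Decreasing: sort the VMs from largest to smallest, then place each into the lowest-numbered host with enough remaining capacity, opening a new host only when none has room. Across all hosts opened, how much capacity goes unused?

Sorted descending: 42, 39, 39, 38, 19, 18, 16, 15, 15, 11, 10, 10, 9, 9, 6, 5.
host 1: place 42 vCPU, 22 vCPU left
host 2: place 39 vCPU, 25 vCPU left
host 3: place 39 vCPU, 25 vCPU left
host 4: place 38 vCPU, 26 vCPU left
host 1: place 19 vCPU, 3 vCPU left
host 2: place 18 vCPU, 7 vCPU left
host 3: place 16 vCPU, 9 vCPU left
host 4: place 15 vCPU, 11 vCPU left
host 5: place 15 vCPU, 49 vCPU left
host 4: place 11 vCPU, 0 vCPU left
host 5: place 10 vCPU, 39 vCPU left
host 5: place 10 vCPU, 29 vCPU left
host 3: place 9 vCPU, 0 vCPU left
host 5: place 9 vCPU, 20 vCPU left
host 2: place 6 vCPU, 1 vCPU left
host 5: place 5 vCPU, 15 vCPU left
5 hosts × 64 vCPU = 320 vCPU; used 301 vCPU; unused 19 vCPU.

19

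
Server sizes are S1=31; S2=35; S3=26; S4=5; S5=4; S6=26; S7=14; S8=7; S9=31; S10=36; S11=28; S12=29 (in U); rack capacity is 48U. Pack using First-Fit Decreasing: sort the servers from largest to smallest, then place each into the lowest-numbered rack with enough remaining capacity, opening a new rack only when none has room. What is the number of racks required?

Sorted descending: 36, 35, 31, 31, 29, 28, 26, 26, 14, 7, 5, 4.
Put 36U in rack 1; 12U remain.
Put 35U in rack 2; 13U remain.
Put 31U in rack 3; 17U remain.
Put 31U in rack 4; 17U remain.
Put 29U in rack 5; 19U remain.
Put 28U in rack 6; 20U remain.
Put 26U in rack 7; 22U remain.
Put 26U in rack 8; 22U remain.
Put 14U in rack 3; 3U remain.
Put 7U in rack 1; 5U remain.
Put 5U in rack 1; 0U remain.
Put 4U in rack 2; 9U remain.

8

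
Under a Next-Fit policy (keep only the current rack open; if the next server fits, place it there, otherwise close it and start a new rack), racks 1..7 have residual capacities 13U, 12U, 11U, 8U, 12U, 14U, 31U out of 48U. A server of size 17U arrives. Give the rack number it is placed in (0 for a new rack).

7

Next-Fit only looks at rack 7, which has 31U free.
17U fits there.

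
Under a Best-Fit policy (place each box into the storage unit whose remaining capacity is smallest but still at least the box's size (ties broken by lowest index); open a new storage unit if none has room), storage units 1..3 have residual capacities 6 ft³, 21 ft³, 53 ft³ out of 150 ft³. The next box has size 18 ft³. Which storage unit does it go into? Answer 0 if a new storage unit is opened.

2

Storage units with room: storage unit 2 (21 ft³), storage unit 3 (53 ft³).
Tightest fit is storage unit 2 with 21 ft³ free.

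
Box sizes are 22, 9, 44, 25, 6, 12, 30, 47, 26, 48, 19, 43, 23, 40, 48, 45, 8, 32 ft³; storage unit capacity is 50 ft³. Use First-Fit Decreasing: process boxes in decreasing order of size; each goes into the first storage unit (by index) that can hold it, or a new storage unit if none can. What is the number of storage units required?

Sorted descending: 48, 48, 47, 45, 44, 43, 40, 32, 30, 26, 25, 23, 22, 19, 12, 9, 8, 6.
storage unit 1: place 48 ft³, 2 ft³ left
storage unit 2: place 48 ft³, 2 ft³ left
storage unit 3: place 47 ft³, 3 ft³ left
storage unit 4: place 45 ft³, 5 ft³ left
storage unit 5: place 44 ft³, 6 ft³ left
storage unit 6: place 43 ft³, 7 ft³ left
storage unit 7: place 40 ft³, 10 ft³ left
storage unit 8: place 32 ft³, 18 ft³ left
storage unit 9: place 30 ft³, 20 ft³ left
storage unit 10: place 26 ft³, 24 ft³ left
storage unit 11: place 25 ft³, 25 ft³ left
storage unit 10: place 23 ft³, 1 ft³ left
storage unit 11: place 22 ft³, 3 ft³ left
storage unit 9: place 19 ft³, 1 ft³ left
storage unit 8: place 12 ft³, 6 ft³ left
storage unit 7: place 9 ft³, 1 ft³ left
storage unit 12: place 8 ft³, 42 ft³ left
storage unit 5: place 6 ft³, 0 ft³ left

12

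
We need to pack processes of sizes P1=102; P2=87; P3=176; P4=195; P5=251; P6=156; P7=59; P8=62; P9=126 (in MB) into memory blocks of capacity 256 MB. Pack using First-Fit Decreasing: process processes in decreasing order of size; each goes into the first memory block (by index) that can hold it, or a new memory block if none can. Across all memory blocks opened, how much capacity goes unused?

Sorted descending: 251, 195, 176, 156, 126, 102, 87, 62, 59.
Put 251 MB in memory block 1; 5 MB remain.
Put 195 MB in memory block 2; 61 MB remain.
Put 176 MB in memory block 3; 80 MB remain.
Put 156 MB in memory block 4; 100 MB remain.
Put 126 MB in memory block 5; 130 MB remain.
Put 102 MB in memory block 5; 28 MB remain.
Put 87 MB in memory block 4; 13 MB remain.
Put 62 MB in memory block 3; 18 MB remain.
Put 59 MB in memory block 2; 2 MB remain.
5 memory blocks × 256 MB = 1280 MB; used 1214 MB; unused 66 MB.

66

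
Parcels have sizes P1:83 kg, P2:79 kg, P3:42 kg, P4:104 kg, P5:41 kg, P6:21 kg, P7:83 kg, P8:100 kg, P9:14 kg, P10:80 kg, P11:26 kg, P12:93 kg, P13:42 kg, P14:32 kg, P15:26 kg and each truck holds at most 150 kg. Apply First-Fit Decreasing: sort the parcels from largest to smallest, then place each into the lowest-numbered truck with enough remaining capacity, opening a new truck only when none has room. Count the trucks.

Sorted descending: 104, 100, 93, 83, 83, 80, 79, 42, 42, 41, 32, 26, 26, 21, 14.
truck 1: place 104 kg, 46 kg left
truck 2: place 100 kg, 50 kg left
truck 3: place 93 kg, 57 kg left
truck 4: place 83 kg, 67 kg left
truck 5: place 83 kg, 67 kg left
truck 6: place 80 kg, 70 kg left
truck 7: place 79 kg, 71 kg left
truck 1: place 42 kg, 4 kg left
truck 2: place 42 kg, 8 kg left
truck 3: place 41 kg, 16 kg left
truck 4: place 32 kg, 35 kg left
truck 4: place 26 kg, 9 kg left
truck 5: place 26 kg, 41 kg left
truck 5: place 21 kg, 20 kg left
truck 3: place 14 kg, 2 kg left

7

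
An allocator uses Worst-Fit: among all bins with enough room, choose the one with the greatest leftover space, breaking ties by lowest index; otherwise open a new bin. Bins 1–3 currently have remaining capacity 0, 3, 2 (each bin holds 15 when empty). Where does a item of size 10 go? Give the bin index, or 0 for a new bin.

0

No bin has ≥ 10 free, so a new bin is opened.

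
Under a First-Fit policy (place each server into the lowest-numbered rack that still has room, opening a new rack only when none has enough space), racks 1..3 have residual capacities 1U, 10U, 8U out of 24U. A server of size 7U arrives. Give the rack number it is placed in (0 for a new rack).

Racks with room: rack 2 (10U), rack 3 (8U).
The first with room is rack 2.

2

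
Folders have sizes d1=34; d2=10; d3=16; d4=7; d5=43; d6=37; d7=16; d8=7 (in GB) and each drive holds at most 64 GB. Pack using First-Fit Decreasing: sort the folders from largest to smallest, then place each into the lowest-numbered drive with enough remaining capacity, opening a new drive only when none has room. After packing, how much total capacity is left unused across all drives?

Sorted descending: 43, 37, 34, 16, 16, 10, 7, 7.
drive 1: place 43 GB, 21 GB left
drive 2: place 37 GB, 27 GB left
drive 3: place 34 GB, 30 GB left
drive 1: place 16 GB, 5 GB left
drive 2: place 16 GB, 11 GB left
drive 2: place 10 GB, 1 GB left
drive 3: place 7 GB, 23 GB left
drive 3: place 7 GB, 16 GB left
3 drives × 64 GB = 192 GB; used 170 GB; unused 22 GB.

22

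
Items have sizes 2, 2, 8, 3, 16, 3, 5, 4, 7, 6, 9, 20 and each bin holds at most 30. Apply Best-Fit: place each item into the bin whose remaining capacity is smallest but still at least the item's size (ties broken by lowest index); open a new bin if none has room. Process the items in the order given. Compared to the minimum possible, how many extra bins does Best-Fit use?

Best-Fit: [2,2,8,3,7,6] [16,3,5,4] [9,20] → 3 bins.
Total size 85; any packing needs at least ⌈85/30⌉ = 3 bins.
So 3 is already optimal.

0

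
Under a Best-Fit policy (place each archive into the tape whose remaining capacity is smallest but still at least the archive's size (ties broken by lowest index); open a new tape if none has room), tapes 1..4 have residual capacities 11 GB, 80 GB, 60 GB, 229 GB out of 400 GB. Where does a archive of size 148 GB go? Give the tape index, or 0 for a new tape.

4

Tapes with room: tape 4 (229 GB).
Tightest fit is tape 4 with 229 GB free.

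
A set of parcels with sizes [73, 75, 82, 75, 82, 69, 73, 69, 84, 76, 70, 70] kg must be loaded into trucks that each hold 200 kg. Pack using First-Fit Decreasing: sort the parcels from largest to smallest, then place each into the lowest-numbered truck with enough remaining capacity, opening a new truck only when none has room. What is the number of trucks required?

6

Sorted descending: 84, 82, 82, 76, 75, 75, 73, 73, 70, 70, 69, 69.
truck 1: place 84 kg, 116 kg left
truck 1: place 82 kg, 34 kg left
truck 2: place 82 kg, 118 kg left
truck 2: place 76 kg, 42 kg left
truck 3: place 75 kg, 125 kg left
truck 3: place 75 kg, 50 kg left
truck 4: place 73 kg, 127 kg left
truck 4: place 73 kg, 54 kg left
truck 5: place 70 kg, 130 kg left
truck 5: place 70 kg, 60 kg left
truck 6: place 69 kg, 131 kg left
truck 6: place 69 kg, 62 kg left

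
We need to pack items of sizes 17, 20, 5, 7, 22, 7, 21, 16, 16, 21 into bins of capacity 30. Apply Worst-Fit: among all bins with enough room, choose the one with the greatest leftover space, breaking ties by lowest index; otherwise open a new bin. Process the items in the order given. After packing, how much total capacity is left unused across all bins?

Put 17 in bin 1; 13 remain.
Put 20 in bin 2; 10 remain.
Put 5 in bin 1; 8 remain.
Put 7 in bin 2; 3 remain.
Put 22 in bin 3; 8 remain.
Put 7 in bin 1; 1 remain.
Put 21 in bin 4; 9 remain.
Put 16 in bin 5; 14 remain.
Put 16 in bin 6; 14 remain.
Put 21 in bin 7; 9 remain.
7 bins × 30 = 210; used 152; unused 58.

58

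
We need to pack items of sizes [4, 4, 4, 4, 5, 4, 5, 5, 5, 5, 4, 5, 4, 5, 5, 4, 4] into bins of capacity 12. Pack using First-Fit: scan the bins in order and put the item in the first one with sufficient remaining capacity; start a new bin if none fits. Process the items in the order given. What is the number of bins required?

bin 1: place 4, 8 left
bin 1: place 4, 4 left
bin 1: place 4, 0 left
bin 2: place 4, 8 left
bin 2: place 5, 3 left
bin 3: place 4, 8 left
bin 3: place 5, 3 left
bin 4: place 5, 7 left
bin 4: place 5, 2 left
bin 5: place 5, 7 left
bin 5: place 4, 3 left
bin 6: place 5, 7 left
bin 6: place 4, 3 left
bin 7: place 5, 7 left
bin 7: place 5, 2 left
bin 8: place 4, 8 left
bin 8: place 4, 4 left

8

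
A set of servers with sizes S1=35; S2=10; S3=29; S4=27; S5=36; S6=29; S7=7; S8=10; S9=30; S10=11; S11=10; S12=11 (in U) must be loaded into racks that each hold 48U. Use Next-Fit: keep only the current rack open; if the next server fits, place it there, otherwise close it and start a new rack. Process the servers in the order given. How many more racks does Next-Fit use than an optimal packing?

Next-Fit: [35,10] [29] [27] [36] [29,7,10] [30,11] [10,11] → 7 racks.
Total size 245U; any packing needs at least ⌈245/48⌉ = 6 racks.
An optimal packing achieves that bound: [36,11] [35,11] [30,10,7] [29,10] [29,10] [27] → 6 racks.
Excess: 7 − 6 = 1.

1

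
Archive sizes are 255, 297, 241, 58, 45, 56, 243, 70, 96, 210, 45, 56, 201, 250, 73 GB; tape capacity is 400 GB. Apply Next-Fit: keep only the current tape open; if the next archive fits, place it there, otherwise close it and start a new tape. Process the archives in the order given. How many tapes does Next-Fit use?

Put 255 GB in tape 1; 145 GB remain.
Put 297 GB in tape 2; 103 GB remain.
Put 241 GB in tape 3; 159 GB remain.
Put 58 GB in tape 3; 101 GB remain.
Put 45 GB in tape 3; 56 GB remain.
Put 56 GB in tape 3; 0 GB remain.
Put 243 GB in tape 4; 157 GB remain.
Put 70 GB in tape 4; 87 GB remain.
Put 96 GB in tape 5; 304 GB remain.
Put 210 GB in tape 5; 94 GB remain.
Put 45 GB in tape 5; 49 GB remain.
Put 56 GB in tape 6; 344 GB remain.
Put 201 GB in tape 6; 143 GB remain.
Put 250 GB in tape 7; 150 GB remain.
Put 73 GB in tape 7; 77 GB remain.
Final tapes: [255] [297] [241,58,45,56] [243,70] [96,210,45] [56,201] [250,73].

7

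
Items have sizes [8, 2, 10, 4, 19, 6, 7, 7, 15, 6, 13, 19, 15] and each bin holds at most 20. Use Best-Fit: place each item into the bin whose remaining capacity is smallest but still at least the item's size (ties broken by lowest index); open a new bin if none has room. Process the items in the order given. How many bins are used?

Put 8 in bin 1; 12 remain.
Put 2 in bin 1; 10 remain.
Put 10 in bin 1; 0 remain.
Put 4 in bin 2; 16 remain.
Put 19 in bin 3; 1 remain.
Put 6 in bin 2; 10 remain.
Put 7 in bin 2; 3 remain.
Put 7 in bin 4; 13 remain.
Put 15 in bin 5; 5 remain.
Put 6 in bin 4; 7 remain.
Put 13 in bin 6; 7 remain.
Put 19 in bin 7; 1 remain.
Put 15 in bin 8; 5 remain.

8 bins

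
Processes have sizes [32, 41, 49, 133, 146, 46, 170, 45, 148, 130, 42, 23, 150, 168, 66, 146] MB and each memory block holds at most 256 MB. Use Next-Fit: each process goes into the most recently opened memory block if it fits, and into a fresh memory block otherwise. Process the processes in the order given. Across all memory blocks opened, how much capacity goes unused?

memory block 1: place 32 MB, 224 MB left
memory block 1: place 41 MB, 183 MB left
memory block 1: place 49 MB, 134 MB left
memory block 1: place 133 MB, 1 MB left
memory block 2: place 146 MB, 110 MB left
memory block 2: place 46 MB, 64 MB left
memory block 3: place 170 MB, 86 MB left
memory block 3: place 45 MB, 41 MB left
memory block 4: place 148 MB, 108 MB left
memory block 5: place 130 MB, 126 MB left
memory block 5: place 42 MB, 84 MB left
memory block 5: place 23 MB, 61 MB left
memory block 6: place 150 MB, 106 MB left
memory block 7: place 168 MB, 88 MB left
memory block 7: place 66 MB, 22 MB left
memory block 8: place 146 MB, 110 MB left
8 memory blocks × 256 MB = 2048 MB; used 1535 MB; unused 513 MB.

513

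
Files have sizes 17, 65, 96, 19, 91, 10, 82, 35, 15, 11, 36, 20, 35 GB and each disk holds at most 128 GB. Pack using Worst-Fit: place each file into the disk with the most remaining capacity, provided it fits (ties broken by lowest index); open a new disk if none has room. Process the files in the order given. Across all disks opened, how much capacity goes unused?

Put 17 GB in disk 1; 111 GB remain.
Put 65 GB in disk 1; 46 GB remain.
Put 96 GB in disk 2; 32 GB remain.
Put 19 GB in disk 1; 27 GB remain.
Put 91 GB in disk 3; 37 GB remain.
Put 10 GB in disk 3; 27 GB remain.
Put 82 GB in disk 4; 46 GB remain.
Put 35 GB in disk 4; 11 GB remain.
Put 15 GB in disk 2; 17 GB remain.
Put 11 GB in disk 1; 16 GB remain.
Put 36 GB in disk 5; 92 GB remain.
Put 20 GB in disk 5; 72 GB remain.
Put 35 GB in disk 5; 37 GB remain.
5 disks × 128 GB = 640 GB; used 532 GB; unused 108 GB.

108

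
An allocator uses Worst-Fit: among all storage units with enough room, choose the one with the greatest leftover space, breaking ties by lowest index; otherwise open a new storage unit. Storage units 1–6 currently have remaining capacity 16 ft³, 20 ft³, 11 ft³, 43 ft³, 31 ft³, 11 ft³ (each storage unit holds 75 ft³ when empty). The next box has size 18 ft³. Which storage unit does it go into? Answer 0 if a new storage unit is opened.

4

Storage units with room: storage unit 2 (20 ft³), storage unit 4 (43 ft³), storage unit 5 (31 ft³).
Most room is storage unit 4 with 43 ft³ free.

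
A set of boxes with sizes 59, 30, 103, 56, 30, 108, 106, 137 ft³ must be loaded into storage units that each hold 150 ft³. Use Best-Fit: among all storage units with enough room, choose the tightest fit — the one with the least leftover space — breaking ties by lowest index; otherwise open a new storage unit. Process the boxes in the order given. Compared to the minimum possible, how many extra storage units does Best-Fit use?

Best-Fit: [59,30,56] [103,30] [108] [106] [137] → 5 storage units.
Total size 629 ft³; any packing needs at least ⌈629/150⌉ = 5 storage units.
So 5 is already optimal.

0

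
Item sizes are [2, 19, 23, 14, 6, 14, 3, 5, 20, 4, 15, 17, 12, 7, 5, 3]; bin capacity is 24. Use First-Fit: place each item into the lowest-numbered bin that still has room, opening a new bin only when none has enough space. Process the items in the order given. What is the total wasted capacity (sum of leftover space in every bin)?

2 → bin 1 (remaining 22)
19 → bin 1 (remaining 3)
23 → bin 2 (remaining 1)
14 → bin 3 (remaining 10)
6 → bin 3 (remaining 4)
14 → bin 4 (remaining 10)
3 → bin 1 (remaining 0)
5 → bin 4 (remaining 5)
20 → bin 5 (remaining 4)
4 → bin 3 (remaining 0)
15 → bin 6 (remaining 9)
17 → bin 7 (remaining 7)
12 → bin 8 (remaining 12)
7 → bin 6 (remaining 2)
5 → bin 4 (remaining 0)
3 → bin 5 (remaining 1)
8 bins × 24 = 192; used 169; unused 23.

23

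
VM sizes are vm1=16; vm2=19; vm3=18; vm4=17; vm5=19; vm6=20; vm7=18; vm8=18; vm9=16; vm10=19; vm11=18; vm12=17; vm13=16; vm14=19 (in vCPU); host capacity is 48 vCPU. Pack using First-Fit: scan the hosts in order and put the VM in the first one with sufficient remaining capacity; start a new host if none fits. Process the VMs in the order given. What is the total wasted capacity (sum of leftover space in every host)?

vm1 (16 vCPU) → host 1 (remaining 32 vCPU)
vm2 (19 vCPU) → host 1 (remaining 13 vCPU)
vm3 (18 vCPU) → host 2 (remaining 30 vCPU)
vm4 (17 vCPU) → host 2 (remaining 13 vCPU)
vm5 (19 vCPU) → host 3 (remaining 29 vCPU)
vm6 (20 vCPU) → host 3 (remaining 9 vCPU)
vm7 (18 vCPU) → host 4 (remaining 30 vCPU)
vm8 (18 vCPU) → host 4 (remaining 12 vCPU)
vm9 (16 vCPU) → host 5 (remaining 32 vCPU)
vm10 (19 vCPU) → host 5 (remaining 13 vCPU)
vm11 (18 vCPU) → host 6 (remaining 30 vCPU)
vm12 (17 vCPU) → host 6 (remaining 13 vCPU)
vm13 (16 vCPU) → host 7 (remaining 32 vCPU)
vm14 (19 vCPU) → host 7 (remaining 13 vCPU)
7 hosts × 48 vCPU = 336 vCPU; used 250 vCPU; unused 86 vCPU.

86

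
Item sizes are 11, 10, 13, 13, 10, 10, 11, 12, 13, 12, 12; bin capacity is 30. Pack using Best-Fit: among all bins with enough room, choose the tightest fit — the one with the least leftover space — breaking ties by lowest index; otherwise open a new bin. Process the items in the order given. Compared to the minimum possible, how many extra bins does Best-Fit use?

Best-Fit: [11,10] [13,13] [10,10] [11,12] [13,12] [12] → 6 bins.
Total size 127; any packing needs at least ⌈127/30⌉ = 5 bins.
An optimal packing achieves that bound: [13,13] [13,12] [12,12] [11,11] [10,10,10] → 5 bins.
Excess: 6 − 5 = 1.

1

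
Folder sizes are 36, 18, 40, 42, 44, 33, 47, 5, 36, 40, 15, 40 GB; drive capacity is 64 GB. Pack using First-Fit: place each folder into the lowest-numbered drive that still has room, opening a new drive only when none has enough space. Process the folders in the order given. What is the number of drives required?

9 drives

36 GB → drive 1 (remaining 28 GB)
18 GB → drive 1 (remaining 10 GB)
40 GB → drive 2 (remaining 24 GB)
42 GB → drive 3 (remaining 22 GB)
44 GB → drive 4 (remaining 20 GB)
33 GB → drive 5 (remaining 31 GB)
47 GB → drive 6 (remaining 17 GB)
5 GB → drive 1 (remaining 5 GB)
36 GB → drive 7 (remaining 28 GB)
40 GB → drive 8 (remaining 24 GB)
15 GB → drive 2 (remaining 9 GB)
40 GB → drive 9 (remaining 24 GB)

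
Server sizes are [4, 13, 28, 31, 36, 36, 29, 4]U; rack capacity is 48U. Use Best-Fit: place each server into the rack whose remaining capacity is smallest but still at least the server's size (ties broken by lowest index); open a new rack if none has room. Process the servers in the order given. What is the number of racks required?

5

Put 4U in rack 1; 44U remain.
Put 13U in rack 1; 31U remain.
Put 28U in rack 1; 3U remain.
Put 31U in rack 2; 17U remain.
Put 36U in rack 3; 12U remain.
Put 36U in rack 4; 12U remain.
Put 29U in rack 5; 19U remain.
Put 4U in rack 3; 8U remain.
Final racks: [4,13,28] [31] [36,4] [36] [29].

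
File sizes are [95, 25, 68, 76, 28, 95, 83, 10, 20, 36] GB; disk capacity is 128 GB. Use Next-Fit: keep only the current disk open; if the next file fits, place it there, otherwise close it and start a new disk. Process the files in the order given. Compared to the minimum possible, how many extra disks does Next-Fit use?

Next-Fit: [95,25] [68] [76,28] [95] [83,10,20] [36] → 6 disks.
Total size 536 GB; any packing needs at least ⌈536/128⌉ = 5 disks.
An optimal packing achieves that bound: [95,28] [95,25] [83,36] [76,20,10] [68] → 5 disks.
Excess: 6 − 5 = 1.

1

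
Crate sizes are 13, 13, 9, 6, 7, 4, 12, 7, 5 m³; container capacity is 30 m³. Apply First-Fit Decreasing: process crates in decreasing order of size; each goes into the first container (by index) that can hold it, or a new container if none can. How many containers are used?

3

Sorted descending: 13, 13, 12, 9, 7, 7, 6, 5, 4.
container 1: place 13 m³, 17 m³ left
container 1: place 13 m³, 4 m³ left
container 2: place 12 m³, 18 m³ left
container 2: place 9 m³, 9 m³ left
container 2: place 7 m³, 2 m³ left
container 3: place 7 m³, 23 m³ left
container 3: place 6 m³, 17 m³ left
container 3: place 5 m³, 12 m³ left
container 1: place 4 m³, 0 m³ left
Final containers: [13,13,4] [12,9,7] [7,6,5].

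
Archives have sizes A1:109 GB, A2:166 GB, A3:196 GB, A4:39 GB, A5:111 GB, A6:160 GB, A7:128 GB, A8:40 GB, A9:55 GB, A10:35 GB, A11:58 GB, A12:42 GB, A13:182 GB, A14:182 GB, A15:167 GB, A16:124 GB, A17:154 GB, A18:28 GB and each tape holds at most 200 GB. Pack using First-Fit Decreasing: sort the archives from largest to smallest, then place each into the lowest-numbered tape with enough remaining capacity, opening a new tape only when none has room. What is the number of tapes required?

11 tapes

Sorted descending: 196, 182, 182, 167, 166, 160, 154, 128, 124, 111, 109, 58, 55, 42, 40, 39, 35, 28.
tape 1: place 196 GB, 4 GB left
tape 2: place 182 GB, 18 GB left
tape 3: place 182 GB, 18 GB left
tape 4: place 167 GB, 33 GB left
tape 5: place 166 GB, 34 GB left
tape 6: place 160 GB, 40 GB left
tape 7: place 154 GB, 46 GB left
tape 8: place 128 GB, 72 GB left
tape 9: place 124 GB, 76 GB left
tape 10: place 111 GB, 89 GB left
tape 11: place 109 GB, 91 GB left
tape 8: place 58 GB, 14 GB left
tape 9: place 55 GB, 21 GB left
tape 7: place 42 GB, 4 GB left
tape 6: place 40 GB, 0 GB left
tape 10: place 39 GB, 50 GB left
tape 10: place 35 GB, 15 GB left
tape 4: place 28 GB, 5 GB left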